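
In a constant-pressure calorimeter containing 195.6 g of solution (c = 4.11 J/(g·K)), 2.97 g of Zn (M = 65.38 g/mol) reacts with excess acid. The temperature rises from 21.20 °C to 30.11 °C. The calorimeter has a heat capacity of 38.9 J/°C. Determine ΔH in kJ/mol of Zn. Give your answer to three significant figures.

|ΔT| = |30.11 − 21.20| = 8.91 °C
|q_surr| = (195.6 × 4.11 + 38.9) × 8.91 = 842.816 × 8.91 = 7509 J
n(Zn) = 2.97 / 65.38 = 0.04543 mol
Temperature rose, so q_rxn = −|q_surr| = -7.509 kJ
ΔH = q_rxn / n = -165.3 kJ/mol

ΔH = -165 kJ/mol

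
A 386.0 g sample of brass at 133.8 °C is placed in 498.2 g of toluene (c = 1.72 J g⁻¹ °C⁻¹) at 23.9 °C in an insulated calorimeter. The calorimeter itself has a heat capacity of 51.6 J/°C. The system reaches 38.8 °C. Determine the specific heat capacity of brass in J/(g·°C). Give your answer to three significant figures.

c = 0.369 J/(g·°C)

q_gained = (498.2 × 1.72 + 51.6) × (38.8 − 23.9) = 13540 J
q_lost = 386.0 × c × (133.8 − 38.8) = 36670 c
Set equal: c = 13540 / 36670 = 0.369 J/(g·°C)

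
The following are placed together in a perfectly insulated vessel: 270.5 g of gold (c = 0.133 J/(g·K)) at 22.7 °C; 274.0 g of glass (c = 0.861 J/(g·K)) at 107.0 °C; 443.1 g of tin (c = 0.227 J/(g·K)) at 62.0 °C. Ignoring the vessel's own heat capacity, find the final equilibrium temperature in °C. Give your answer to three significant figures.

T_f = 86.7 °C

Σ mᵢcᵢ(T − Tᵢ) = 0  ⇒  T = Σ mᵢcᵢTᵢ / Σ mᵢcᵢ
Σ mᵢcᵢ = 270.5×0.133 + 274.0×0.861 + 443.1×0.227 = 372.4742
Σ mᵢcᵢTᵢ = 35.9765×22.7 + 235.914×107.0 + 100.5837×62.0 = 32296
T = 32296 / 372.4742 = 86.71 °C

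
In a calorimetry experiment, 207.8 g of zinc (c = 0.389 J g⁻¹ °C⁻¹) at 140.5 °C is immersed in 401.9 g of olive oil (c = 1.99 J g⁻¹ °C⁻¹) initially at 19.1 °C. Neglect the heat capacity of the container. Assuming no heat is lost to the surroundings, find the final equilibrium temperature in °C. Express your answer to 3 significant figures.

Heat lost by zinc = heat gained by olive oil.
(207.8)(0.389)(140.5 − T) = (401.9)(1.99)(T − 19.1)
80.8342 (140.5 − T) = 799.781 (T − 19.1)
11357 − 80.8342 T = 799.781 T − 15276
26633 = 880.6152 T
T = 30.24 °C

T_f = 30.2 °C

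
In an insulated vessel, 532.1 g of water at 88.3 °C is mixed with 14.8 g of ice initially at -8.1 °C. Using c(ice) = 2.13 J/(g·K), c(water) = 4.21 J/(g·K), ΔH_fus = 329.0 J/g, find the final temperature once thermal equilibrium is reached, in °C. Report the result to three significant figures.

Heat to bring ice to 0 °C and melt it: q₁ = 14.8×2.13×8.1 + 14.8×329.0 = 5124.5 J
Heat the water can supply cooling to 0 °C: 532.1×4.21×88.3 = 197804 J > q₁, so all ice melts.
Energy balance: 532.1×4.21×(88.3 − T) = 5124.5 + 14.8×4.21×(T − 0)
2240.141(88.3 − T) = 5124.5 + 62.308 T
197804 − 5124.5 = 2302.449 T
T = 192679.5 / 2302.449 = 83.68 °C

T_f = 83.7 °C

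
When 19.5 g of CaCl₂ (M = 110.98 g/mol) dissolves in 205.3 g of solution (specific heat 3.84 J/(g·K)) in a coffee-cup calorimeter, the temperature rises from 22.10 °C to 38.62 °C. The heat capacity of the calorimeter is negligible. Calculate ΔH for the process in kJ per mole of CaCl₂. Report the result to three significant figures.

|ΔT| = |38.62 − 22.10| = 16.52 °C
|q_surr| = (205.3 × 3.84) × 16.52 = 788.352 × 16.52 = 13020 J
n(CaCl₂) = 19.5 / 110.98 = 0.1757 mol
Temperature rose, so q_rxn = −|q_surr| = -13.02 kJ
ΔH = q_rxn / n = -74.10 kJ/mol

ΔH = -74.1 kJ/mol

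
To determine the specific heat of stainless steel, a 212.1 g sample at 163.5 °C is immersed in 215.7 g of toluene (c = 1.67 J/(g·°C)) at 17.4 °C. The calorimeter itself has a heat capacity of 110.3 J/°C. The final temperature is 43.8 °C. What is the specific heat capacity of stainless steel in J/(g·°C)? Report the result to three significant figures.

c = 0.489 J/(g·°C)

q_gained = (215.7 × 1.67 + 110.3) × (43.8 − 17.4) = 12420 J
q_lost = 212.1 × c × (163.5 − 43.8) = 25388.37 c
Set equal: c = 12420 / 25388.37 = 0.489 J/(g·°C)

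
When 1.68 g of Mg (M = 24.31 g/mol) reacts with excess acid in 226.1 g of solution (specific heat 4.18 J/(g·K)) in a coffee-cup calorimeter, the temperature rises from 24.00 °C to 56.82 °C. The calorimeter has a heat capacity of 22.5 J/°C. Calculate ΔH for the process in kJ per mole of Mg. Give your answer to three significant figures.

ΔH = -460 kJ/mol

|ΔT| = |56.82 − 24.00| = 32.82 °C
|q_surr| = (226.1 × 4.18 + 22.5) × 32.82 = 967.598 × 32.82 = 31760 J
n(Mg) = 1.68 / 24.31 = 0.06911 mol
Temperature rose, so q_rxn = −|q_surr| = -31.76 kJ
ΔH = q_rxn / n = -459.6 kJ/mol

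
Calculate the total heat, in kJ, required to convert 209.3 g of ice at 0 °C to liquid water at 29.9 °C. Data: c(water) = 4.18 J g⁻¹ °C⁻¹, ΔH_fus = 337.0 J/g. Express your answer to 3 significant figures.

q = 96.7 kJ

q1 (melt at 0 °C): 209.3 × 337.0 = 70534 J
q2 (heat water 0.0→29.9 °C): 209.3 × 4.18 × 29.9 = 26159 J
Total: 70534 + 26159 = 96693 J = 96.7 kJ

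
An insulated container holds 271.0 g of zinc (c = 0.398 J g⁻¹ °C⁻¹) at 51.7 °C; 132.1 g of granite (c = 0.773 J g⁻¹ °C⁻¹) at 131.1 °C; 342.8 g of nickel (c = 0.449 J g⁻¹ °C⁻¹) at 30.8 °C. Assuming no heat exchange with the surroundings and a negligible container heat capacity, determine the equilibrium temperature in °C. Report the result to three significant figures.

Σ mᵢcᵢ(T − Tᵢ) = 0  ⇒  T = Σ mᵢcᵢTᵢ / Σ mᵢcᵢ
Σ mᵢcᵢ = 271.0×0.398 + 132.1×0.773 + 342.8×0.449 = 363.8885
Σ mᵢcᵢTᵢ = 107.858×51.7 + 102.1133×131.1 + 153.9172×30.8 = 23704
T = 23704 / 363.8885 = 65.14 °C

T_f = 65.1 °C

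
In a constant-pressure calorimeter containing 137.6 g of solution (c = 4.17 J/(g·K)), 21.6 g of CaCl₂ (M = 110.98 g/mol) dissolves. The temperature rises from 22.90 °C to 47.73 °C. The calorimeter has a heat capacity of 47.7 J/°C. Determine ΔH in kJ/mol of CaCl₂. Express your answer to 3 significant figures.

ΔH = -79.3 kJ/mol

|ΔT| = |47.73 − 22.90| = 24.83 °C
|q_surr| = (137.6 × 4.17 + 47.7) × 24.83 = 621.492 × 24.83 = 15430 J
n(CaCl₂) = 21.6 / 110.98 = 0.1946 mol
Temperature rose, so q_rxn = −|q_surr| = -15.43 kJ
ΔH = q_rxn / n = -79.29 kJ/mol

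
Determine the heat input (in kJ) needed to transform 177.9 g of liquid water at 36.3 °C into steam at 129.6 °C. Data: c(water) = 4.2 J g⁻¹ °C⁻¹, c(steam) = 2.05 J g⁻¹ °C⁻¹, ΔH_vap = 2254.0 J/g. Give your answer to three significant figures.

q1 (heat water 36.3→100.0 °C): 177.9 × 4.2 × 63.7 = 47595 J
q2 (vaporize at 100 °C): 177.9 × 2254.0 = 400987 J
q3 (heat steam 100.0→129.6 °C): 177.9 × 2.05 × 29.6 = 10795 J
Total: 47595 + 400987 + 10795 = 459377 J = 459 kJ

q = 459 kJ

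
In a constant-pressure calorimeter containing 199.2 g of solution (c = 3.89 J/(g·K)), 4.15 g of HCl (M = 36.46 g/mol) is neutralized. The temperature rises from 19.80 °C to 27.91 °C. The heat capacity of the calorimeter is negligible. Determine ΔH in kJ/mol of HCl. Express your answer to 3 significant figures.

|ΔT| = |27.91 − 19.80| = 8.11 °C
|q_surr| = (199.2 × 3.89) × 8.11 = 774.888 × 8.11 = 6284 J
n(HCl) = 4.15 / 36.46 = 0.1138 mol
Temperature rose, so q_rxn = −|q_surr| = -6.284 kJ
ΔH = q_rxn / n = -55.22 kJ/mol

ΔH = -55.2 kJ/mol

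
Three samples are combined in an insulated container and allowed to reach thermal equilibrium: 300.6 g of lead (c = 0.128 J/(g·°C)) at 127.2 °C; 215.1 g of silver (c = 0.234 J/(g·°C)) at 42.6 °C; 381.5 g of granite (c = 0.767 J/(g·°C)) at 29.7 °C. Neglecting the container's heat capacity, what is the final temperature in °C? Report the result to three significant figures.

T_f = 41.2 °C

Σ mᵢcᵢ(T − Tᵢ) = 0  ⇒  T = Σ mᵢcᵢTᵢ / Σ mᵢcᵢ
Σ mᵢcᵢ = 300.6×0.128 + 215.1×0.234 + 381.5×0.767 = 381.4207
Σ mᵢcᵢTᵢ = 38.4768×127.2 + 50.3334×42.6 + 292.6105×29.7 = 15729
T = 15729 / 381.4207 = 41.24 °C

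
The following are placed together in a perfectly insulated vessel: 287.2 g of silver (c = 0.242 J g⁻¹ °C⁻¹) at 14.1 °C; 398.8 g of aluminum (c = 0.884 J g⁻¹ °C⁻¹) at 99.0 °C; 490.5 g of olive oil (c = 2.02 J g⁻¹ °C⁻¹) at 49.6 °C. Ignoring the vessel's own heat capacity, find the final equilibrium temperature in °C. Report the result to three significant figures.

T_f = 60.2 °C

Σ mᵢcᵢ(T − Tᵢ) = 0  ⇒  T = Σ mᵢcᵢTᵢ / Σ mᵢcᵢ
Σ mᵢcᵢ = 287.2×0.242 + 398.8×0.884 + 490.5×2.02 = 1412.8516
Σ mᵢcᵢTᵢ = 69.5024×14.1 + 352.5392×99.0 + 990.81×49.6 = 85026
T = 85026 / 1412.8516 = 60.18 °C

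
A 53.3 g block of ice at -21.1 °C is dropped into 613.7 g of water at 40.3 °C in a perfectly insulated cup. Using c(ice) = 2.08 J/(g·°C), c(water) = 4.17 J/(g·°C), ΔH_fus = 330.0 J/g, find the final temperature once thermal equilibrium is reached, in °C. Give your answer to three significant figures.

Heat to bring ice to 0 °C and melt it: q₁ = 53.3×2.08×21.1 + 53.3×330.0 = 19928 J
Heat the water can supply cooling to 0 °C: 613.7×4.17×40.3 = 103133 J > q₁, so all ice melts.
Energy balance: 613.7×4.17×(40.3 − T) = 19928 + 53.3×4.17×(T − 0)
2559.129(40.3 − T) = 19928 + 222.261 T
103133 − 19928 = 2781.390 T
T = 83205 / 2781.390 = 29.91 °C

T_f = 29.9 °C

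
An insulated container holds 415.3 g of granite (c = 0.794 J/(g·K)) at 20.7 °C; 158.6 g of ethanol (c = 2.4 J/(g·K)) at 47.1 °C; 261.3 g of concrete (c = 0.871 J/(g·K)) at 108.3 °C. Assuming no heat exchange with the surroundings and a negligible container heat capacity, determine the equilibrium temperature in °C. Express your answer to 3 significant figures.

Σ mᵢcᵢ(T − Tᵢ) = 0  ⇒  T = Σ mᵢcᵢTᵢ / Σ mᵢcᵢ
Σ mᵢcᵢ = 415.3×0.794 + 158.6×2.4 + 261.3×0.871 = 937.9805
Σ mᵢcᵢTᵢ = 329.7482×20.7 + 380.64×47.1 + 227.5923×108.3 = 49402
T = 49402 / 937.9805 = 52.67 °C

T_f = 52.7 °C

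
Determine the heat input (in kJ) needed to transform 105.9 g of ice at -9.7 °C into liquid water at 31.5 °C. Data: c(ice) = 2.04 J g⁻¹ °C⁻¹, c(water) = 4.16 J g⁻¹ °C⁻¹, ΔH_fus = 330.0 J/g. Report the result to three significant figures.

q1 (heat ice -9.7→0.0 °C): 105.9 × 2.04 × 9.7 = 2096 J
q2 (melt at 0 °C): 105.9 × 330.0 = 34947 J
q3 (heat water 0.0→31.5 °C): 105.9 × 4.16 × 31.5 = 13877 J
Total: 2096 + 34947 + 13877 = 50920 J = 50.9 kJ

q = 50.9 kJ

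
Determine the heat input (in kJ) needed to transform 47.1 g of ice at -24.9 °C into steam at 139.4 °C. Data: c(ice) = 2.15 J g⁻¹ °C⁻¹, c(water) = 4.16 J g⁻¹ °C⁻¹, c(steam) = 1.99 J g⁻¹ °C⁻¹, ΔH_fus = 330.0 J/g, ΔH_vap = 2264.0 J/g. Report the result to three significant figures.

q = 148 kJ

q1 (heat ice -24.9→0.0 °C): 47.1 × 2.15 × 24.9 = 2521 J
q2 (melt at 0 °C): 47.1 × 330.0 = 15543 J
q3 (heat water 0.0→100.0 °C): 47.1 × 4.16 × 100.0 = 19594 J
q4 (vaporize at 100 °C): 47.1 × 2264.0 = 106634 J
q5 (heat steam 100.0→139.4 °C): 47.1 × 1.99 × 39.4 = 3693 J
Total: 2521 + 15543 + 19594 + 106634 + 3693 = 147985 J = 148 kJ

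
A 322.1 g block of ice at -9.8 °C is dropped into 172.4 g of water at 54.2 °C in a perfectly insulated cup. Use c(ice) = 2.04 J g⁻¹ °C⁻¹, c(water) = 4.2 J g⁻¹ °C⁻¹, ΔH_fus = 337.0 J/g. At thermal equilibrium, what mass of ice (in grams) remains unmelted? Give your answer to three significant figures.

m_ice remaining = 225 g

Heat to warm all ice to 0 °C: 322.1×2.04×9.8 = 6439.4 J
Heat released by water cooling to 0 °C: 172.4×4.2×54.2 = 39245 J
39245 J < 6439.4 + 322.1×337.0 = 114987.1 J, so not all ice melts; final T = 0 °C.
Heat left for melting: 39245 − 6439.4 = 32805.6 J
Mass melted = 32805.6 / 337.0 = 97.35 g
Ice remaining = 322.1 − 97.35 = 224.75 g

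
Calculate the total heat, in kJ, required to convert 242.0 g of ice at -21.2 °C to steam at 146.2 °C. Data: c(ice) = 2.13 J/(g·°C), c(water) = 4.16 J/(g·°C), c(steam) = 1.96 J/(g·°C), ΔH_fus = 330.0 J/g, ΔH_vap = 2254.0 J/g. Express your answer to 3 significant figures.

q = 759 kJ

q1 (heat ice -21.2→0.0 °C): 242.0 × 2.13 × 21.2 = 10928 J
q2 (melt at 0 °C): 242.0 × 330.0 = 79860 J
q3 (heat water 0.0→100.0 °C): 242.0 × 4.16 × 100.0 = 100672 J
q4 (vaporize at 100 °C): 242.0 × 2254.0 = 545468 J
q5 (heat steam 100.0→146.2 °C): 242.0 × 1.96 × 46.2 = 21914 J
Total: 10928 + 79860 + 100672 + 545468 + 21914 = 758842 J = 759 kJ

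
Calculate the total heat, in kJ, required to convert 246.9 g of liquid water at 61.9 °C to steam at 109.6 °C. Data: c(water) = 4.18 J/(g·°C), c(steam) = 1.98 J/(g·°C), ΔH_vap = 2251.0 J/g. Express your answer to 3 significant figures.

q1 (heat water 61.9→100.0 °C): 246.9 × 4.18 × 38.1 = 39321 J
q2 (vaporize at 100 °C): 246.9 × 2251.0 = 555772 J
q3 (heat steam 100.0→109.6 °C): 246.9 × 1.98 × 9.6 = 4693 J
Total: 39321 + 555772 + 4693 = 599786 J = 600 kJ

q = 600 kJ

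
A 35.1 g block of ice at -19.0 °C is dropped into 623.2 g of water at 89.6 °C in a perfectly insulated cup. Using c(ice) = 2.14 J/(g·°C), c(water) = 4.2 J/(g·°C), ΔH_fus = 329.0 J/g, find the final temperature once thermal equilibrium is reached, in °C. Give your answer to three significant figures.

T_f = 80.1 °C

Heat to bring ice to 0 °C and melt it: q₁ = 35.1×2.14×19.0 + 35.1×329.0 = 12975 J
Heat the water can supply cooling to 0 °C: 623.2×4.2×89.6 = 234523 J > q₁, so all ice melts.
Energy balance: 623.2×4.2×(89.6 − T) = 12975 + 35.1×4.2×(T − 0)
2617.44(89.6 − T) = 12975 + 147.42 T
234523 − 12975 = 2764.86 T
T = 221548 / 2764.86 = 80.13 °C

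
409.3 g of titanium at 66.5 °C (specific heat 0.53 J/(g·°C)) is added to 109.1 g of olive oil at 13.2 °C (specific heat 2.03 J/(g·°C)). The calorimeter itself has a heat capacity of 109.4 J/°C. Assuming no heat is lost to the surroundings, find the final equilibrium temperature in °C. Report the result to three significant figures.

T_f = 34.3 °C

Heat lost by titanium = heat gained by olive oil + calorimeter.
(409.3)(0.53)(66.5 − T) = [(109.1)(2.03) + 109.4](T − 13.2)
216.929 (66.5 − T) = 330.873 (T − 13.2)
14426 − 216.929 T = 330.873 T − 4367.5
18793.5 = 547.802 T
T = 34.31 °C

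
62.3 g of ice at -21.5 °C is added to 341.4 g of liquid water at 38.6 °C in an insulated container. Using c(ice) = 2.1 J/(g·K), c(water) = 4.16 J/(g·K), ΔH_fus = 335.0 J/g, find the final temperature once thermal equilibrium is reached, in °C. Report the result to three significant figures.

Heat to bring ice to 0 °C and melt it: q₁ = 62.3×2.1×21.5 + 62.3×335.0 = 23683 J
Heat the water can supply cooling to 0 °C: 341.4×4.16×38.6 = 54820.6 J > q₁, so all ice melts.
Energy balance: 341.4×4.16×(38.6 − T) = 23683 + 62.3×4.16×(T − 0)
1420.224(38.6 − T) = 23683 + 259.168 T
54820.6 − 23683 = 1679.392 T
T = 31137.6 / 1679.392 = 18.54 °C

T_f = 18.5 °C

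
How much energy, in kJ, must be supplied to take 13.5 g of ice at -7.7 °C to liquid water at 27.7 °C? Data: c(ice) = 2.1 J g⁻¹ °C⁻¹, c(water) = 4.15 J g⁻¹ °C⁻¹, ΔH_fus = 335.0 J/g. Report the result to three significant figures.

q1 (heat ice -7.7→0.0 °C): 13.5 × 2.1 × 7.7 = 218 J
q2 (melt at 0 °C): 13.5 × 335.0 = 4523 J
q3 (heat water 0.0→27.7 °C): 13.5 × 4.15 × 27.7 = 1552 J
Total: 218 + 4523 + 1552 = 6293 J = 6.29 kJ

q = 6.29 kJ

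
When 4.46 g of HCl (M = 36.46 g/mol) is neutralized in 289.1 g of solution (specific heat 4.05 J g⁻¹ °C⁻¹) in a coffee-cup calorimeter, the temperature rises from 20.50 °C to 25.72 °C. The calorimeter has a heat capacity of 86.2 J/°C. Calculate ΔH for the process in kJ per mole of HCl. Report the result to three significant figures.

|ΔT| = |25.72 − 20.50| = 5.22 °C
|q_surr| = (289.1 × 4.05 + 86.2) × 5.22 = 1257.055 × 5.22 = 6561.8 J
n(HCl) = 4.46 / 36.46 = 0.12233 mol
Temperature rose, so q_rxn = −|q_surr| = -6.5618 kJ
ΔH = q_rxn / n = -53.64 kJ/mol

ΔH = -53.6 kJ/mol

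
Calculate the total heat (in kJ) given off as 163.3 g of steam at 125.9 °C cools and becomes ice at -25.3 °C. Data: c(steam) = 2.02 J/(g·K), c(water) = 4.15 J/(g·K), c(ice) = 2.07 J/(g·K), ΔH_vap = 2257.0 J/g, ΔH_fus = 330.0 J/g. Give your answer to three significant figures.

q = 507 kJ

q1 (cool steam 125.9→100 °C): 163.3 × 2.02 × 25.9 = 8544 J
q2 (condense at 100 °C): 163.3 × 2257.0 = 368568 J
q3 (cool water 100→0 °C): 163.3 × 4.15 × 100.0 = 67770 J
q4 (freeze at 0 °C): 163.3 × 330.0 = 53889 J
q5 (cool ice 0→-25.3 °C): 163.3 × 2.07 × 25.3 = 8552 J
Total: 8544 + 368568 + 67770 + 53889 + 8552 = 507323 J = 507 kJ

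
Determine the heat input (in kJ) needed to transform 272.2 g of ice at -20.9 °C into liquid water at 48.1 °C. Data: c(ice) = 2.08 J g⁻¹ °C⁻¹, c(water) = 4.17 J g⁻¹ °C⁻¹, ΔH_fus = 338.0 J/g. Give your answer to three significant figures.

q = 158 kJ

q1 (heat ice -20.9→0.0 °C): 272.2 × 2.08 × 20.9 = 11833 J
q2 (melt at 0 °C): 272.2 × 338.0 = 92004 J
q3 (heat water 0.0→48.1 °C): 272.2 × 4.17 × 48.1 = 54597 J
Total: 11833 + 92004 + 54597 = 158434 J = 158 kJ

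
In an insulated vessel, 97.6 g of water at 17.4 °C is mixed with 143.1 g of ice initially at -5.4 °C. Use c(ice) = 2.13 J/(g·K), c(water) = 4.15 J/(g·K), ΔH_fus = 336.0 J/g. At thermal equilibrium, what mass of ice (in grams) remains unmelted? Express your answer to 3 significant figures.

m_ice remaining = 127 g

Heat to warm all ice to 0 °C: 143.1×2.13×5.4 = 1645.9 J
Heat released by water cooling to 0 °C: 97.6×4.15×17.4 = 7047.7 J
7047.7 J < 1645.9 + 143.1×336.0 = 49727.5 J, so not all ice melts; final T = 0 °C.
Heat left for melting: 7047.7 − 1645.9 = 5401.8 J
Mass melted = 5401.8 / 336.0 = 16.08 g
Ice remaining = 143.1 − 16.08 = 127.02 g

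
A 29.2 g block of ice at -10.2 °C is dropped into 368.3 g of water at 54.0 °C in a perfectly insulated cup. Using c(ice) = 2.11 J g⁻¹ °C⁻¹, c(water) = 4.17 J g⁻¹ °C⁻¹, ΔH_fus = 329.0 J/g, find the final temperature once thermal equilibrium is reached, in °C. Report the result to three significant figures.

Heat to bring ice to 0 °C and melt it: q₁ = 29.2×2.11×10.2 + 29.2×329.0 = 10235 J
Heat the water can supply cooling to 0 °C: 368.3×4.17×54.0 = 82933.8 J > q₁, so all ice melts.
Energy balance: 368.3×4.17×(54.0 − T) = 10235 + 29.2×4.17×(T − 0)
1535.811(54.0 − T) = 10235 + 121.764 T
82933.8 − 10235 = 1657.575 T
T = 72698.8 / 1657.575 = 43.86 °C

T_f = 43.9 °C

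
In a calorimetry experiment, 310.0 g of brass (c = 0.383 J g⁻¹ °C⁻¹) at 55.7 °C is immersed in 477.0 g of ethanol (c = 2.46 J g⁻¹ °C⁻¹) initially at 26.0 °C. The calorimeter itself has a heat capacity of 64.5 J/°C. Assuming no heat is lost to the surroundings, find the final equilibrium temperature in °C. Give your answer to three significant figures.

Heat lost by brass = heat gained by ethanol + calorimeter.
(310.0)(0.383)(55.7 − T) = [(477.0)(2.46) + 64.5](T − 26.0)
118.73 (55.7 − T) = 1237.92 (T − 26.0)
6613.3 − 118.73 T = 1237.92 T − 32186
38799.3 = 1356.65 T
T = 28.60 °C

T_f = 28.6 °C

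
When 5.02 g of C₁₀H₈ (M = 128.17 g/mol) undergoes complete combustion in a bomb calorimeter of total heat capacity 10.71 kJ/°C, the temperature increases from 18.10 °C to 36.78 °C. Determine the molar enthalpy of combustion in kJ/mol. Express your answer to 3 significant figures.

ΔT = 36.78 − 18.10 = 18.68 °C
q_cal = C_cal × ΔT = 10.71 × 18.68 = 200.0628 kJ
n = 5.02 / 128.17 = 0.03917 mol
q_rxn = −q_cal = -200.0628 kJ
ΔH = -200.0628 / 0.03917 = -5108 kJ/mol

ΔH = -5110 kJ/mol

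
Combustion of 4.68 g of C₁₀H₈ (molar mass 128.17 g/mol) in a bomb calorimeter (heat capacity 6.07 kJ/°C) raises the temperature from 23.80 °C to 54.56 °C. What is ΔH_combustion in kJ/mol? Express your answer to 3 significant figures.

ΔT = 54.56 − 23.80 = 30.76 °C
q_cal = C_cal × ΔT = 6.07 × 30.76 = 186.7132 kJ
n = 4.68 / 128.17 = 0.03651 mol
q_rxn = −q_cal = -186.7132 kJ
ΔH = -186.7132 / 0.03651 = -5114 kJ/mol

ΔH = -5110 kJ/mol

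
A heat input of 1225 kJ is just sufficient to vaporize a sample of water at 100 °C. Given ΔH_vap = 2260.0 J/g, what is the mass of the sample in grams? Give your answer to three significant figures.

m = 542 g

m = q / ΔH_vap = 1225000 J / 2260.0 J/g = 542 g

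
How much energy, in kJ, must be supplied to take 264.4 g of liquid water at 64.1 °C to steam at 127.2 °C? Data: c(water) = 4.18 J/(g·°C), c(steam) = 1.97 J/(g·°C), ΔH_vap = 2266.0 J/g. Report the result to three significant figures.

q1 (heat water 64.1→100.0 °C): 264.4 × 4.18 × 35.9 = 39676 J
q2 (vaporize at 100 °C): 264.4 × 2266.0 = 599130 J
q3 (heat steam 100.0→127.2 °C): 264.4 × 1.97 × 27.2 = 14168 J
Total: 39676 + 599130 + 14168 = 652974 J = 653 kJ

q = 653 kJ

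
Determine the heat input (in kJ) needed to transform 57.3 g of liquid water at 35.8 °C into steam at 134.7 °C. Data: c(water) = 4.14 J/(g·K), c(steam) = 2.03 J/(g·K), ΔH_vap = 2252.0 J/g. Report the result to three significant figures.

q = 148 kJ

q1 (heat water 35.8→100.0 °C): 57.3 × 4.14 × 64.2 = 15230 J
q2 (vaporize at 100 °C): 57.3 × 2252.0 = 129040 J
q3 (heat steam 100.0→134.7 °C): 57.3 × 2.03 × 34.7 = 4036 J
Total: 15230 + 129040 + 4036 = 148306 J = 148 kJ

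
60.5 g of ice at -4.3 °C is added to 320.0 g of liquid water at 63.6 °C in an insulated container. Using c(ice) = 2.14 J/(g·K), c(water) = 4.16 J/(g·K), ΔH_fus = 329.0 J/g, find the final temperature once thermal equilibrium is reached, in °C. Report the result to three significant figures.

Heat to bring ice to 0 °C and melt it: q₁ = 60.5×2.14×4.3 + 60.5×329.0 = 20461 J
Heat the water can supply cooling to 0 °C: 320.0×4.16×63.6 = 84664.3 J > q₁, so all ice melts.
Energy balance: 320.0×4.16×(63.6 − T) = 20461 + 60.5×4.16×(T − 0)
1331.2(63.6 − T) = 20461 + 251.68 T
84664.3 − 20461 = 1582.88 T
T = 64203.3 / 1582.88 = 40.56 °C

T_f = 40.6 °C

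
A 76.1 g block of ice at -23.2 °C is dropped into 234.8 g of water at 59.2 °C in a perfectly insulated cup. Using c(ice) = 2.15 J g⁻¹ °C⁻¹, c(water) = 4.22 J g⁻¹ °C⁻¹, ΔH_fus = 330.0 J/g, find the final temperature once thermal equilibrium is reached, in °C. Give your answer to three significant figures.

T_f = 22.7 °C

Heat to bring ice to 0 °C and melt it: q₁ = 76.1×2.15×23.2 + 76.1×330.0 = 28909 J
Heat the water can supply cooling to 0 °C: 234.8×4.22×59.2 = 58658.7 J > q₁, so all ice melts.
Energy balance: 234.8×4.22×(59.2 − T) = 28909 + 76.1×4.22×(T − 0)
990.856(59.2 − T) = 28909 + 321.142 T
58658.7 − 28909 = 1311.998 T
T = 29749.7 / 1311.998 = 22.68 °C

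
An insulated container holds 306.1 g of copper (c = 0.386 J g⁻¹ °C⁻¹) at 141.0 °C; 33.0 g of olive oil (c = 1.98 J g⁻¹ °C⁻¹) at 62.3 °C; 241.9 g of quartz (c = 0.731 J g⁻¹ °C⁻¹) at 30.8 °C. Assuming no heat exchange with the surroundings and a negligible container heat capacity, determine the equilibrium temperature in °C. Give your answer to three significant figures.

T_f = 72.6 °C

Σ mᵢcᵢ(T − Tᵢ) = 0  ⇒  T = Σ mᵢcᵢTᵢ / Σ mᵢcᵢ
Σ mᵢcᵢ = 306.1×0.386 + 33.0×1.98 + 241.9×0.731 = 360.3235
Σ mᵢcᵢTᵢ = 118.1546×141.0 + 65.34×62.3 + 176.8289×30.8 = 26177
T = 26177 / 360.3235 = 72.649 °C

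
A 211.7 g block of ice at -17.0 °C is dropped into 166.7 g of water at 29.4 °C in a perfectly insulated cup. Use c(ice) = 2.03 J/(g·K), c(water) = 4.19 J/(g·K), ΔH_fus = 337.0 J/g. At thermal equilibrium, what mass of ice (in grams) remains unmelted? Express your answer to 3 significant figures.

m_ice remaining = 172 g

Heat to warm all ice to 0 °C: 211.7×2.03×17.0 = 7305.8 J
Heat released by water cooling to 0 °C: 166.7×4.19×29.4 = 20535 J
20535 J < 7305.8 + 211.7×337.0 = 78648.7 J, so not all ice melts; final T = 0 °C.
Heat left for melting: 20535 − 7305.8 = 13229.2 J
Mass melted = 13229.2 / 337.0 = 39.26 g
Ice remaining = 211.7 − 39.26 = 172.44 g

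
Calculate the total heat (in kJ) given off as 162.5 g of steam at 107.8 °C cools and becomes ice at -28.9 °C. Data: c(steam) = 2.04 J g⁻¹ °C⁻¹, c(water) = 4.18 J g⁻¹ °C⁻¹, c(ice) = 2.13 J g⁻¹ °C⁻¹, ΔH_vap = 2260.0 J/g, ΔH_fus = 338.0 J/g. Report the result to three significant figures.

q = 503 kJ

q1 (cool steam 107.8→100 °C): 162.5 × 2.04 × 7.8 = 2586 J
q2 (condense at 100 °C): 162.5 × 2260.0 = 367250 J
q3 (cool water 100→0 °C): 162.5 × 4.18 × 100.0 = 67925 J
q4 (freeze at 0 °C): 162.5 × 338.0 = 54925 J
q5 (cool ice 0→-28.9 °C): 162.5 × 2.13 × 28.9 = 10003 J
Total: 2586 + 367250 + 67925 + 54925 + 10003 = 502689 J = 503 kJ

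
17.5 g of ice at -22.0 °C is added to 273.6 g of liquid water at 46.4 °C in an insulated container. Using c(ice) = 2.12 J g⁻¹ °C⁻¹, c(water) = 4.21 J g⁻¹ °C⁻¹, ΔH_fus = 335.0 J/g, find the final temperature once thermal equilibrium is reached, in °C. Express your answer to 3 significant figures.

Heat to bring ice to 0 °C and melt it: q₁ = 17.5×2.12×22.0 + 17.5×335.0 = 6678.7 J
Heat the water can supply cooling to 0 °C: 273.6×4.21×46.4 = 53446.1 J > q₁, so all ice melts.
Energy balance: 273.6×4.21×(46.4 − T) = 6678.7 + 17.5×4.21×(T − 0)
1151.856(46.4 − T) = 6678.7 + 73.675 T
53446.1 − 6678.7 = 1225.531 T
T = 46767.4 / 1225.531 = 38.16 °C

T_f = 38.2 °C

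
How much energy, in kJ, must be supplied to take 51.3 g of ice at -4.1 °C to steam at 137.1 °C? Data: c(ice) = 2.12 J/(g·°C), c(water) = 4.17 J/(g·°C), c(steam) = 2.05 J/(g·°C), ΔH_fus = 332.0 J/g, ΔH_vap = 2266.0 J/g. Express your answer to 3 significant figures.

q = 159 kJ

q1 (heat ice -4.1→0.0 °C): 51.3 × 2.12 × 4.1 = 446 J
q2 (melt at 0 °C): 51.3 × 332.0 = 17032 J
q3 (heat water 0.0→100.0 °C): 51.3 × 4.17 × 100.0 = 21392 J
q4 (vaporize at 100 °C): 51.3 × 2266.0 = 116246 J
q5 (heat steam 100.0→137.1 °C): 51.3 × 2.05 × 37.1 = 3902 J
Total: 446 + 17032 + 21392 + 116246 + 3902 = 159018 J = 159 kJ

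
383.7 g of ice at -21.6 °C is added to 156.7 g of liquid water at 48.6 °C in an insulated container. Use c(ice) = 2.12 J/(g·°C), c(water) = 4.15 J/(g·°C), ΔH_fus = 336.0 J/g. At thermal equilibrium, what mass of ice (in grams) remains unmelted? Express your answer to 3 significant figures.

m_ice remaining = 342 g

Heat to warm all ice to 0 °C: 383.7×2.12×21.6 = 17570 J
Heat released by water cooling to 0 °C: 156.7×4.15×48.6 = 31605 J
31605 J < 17570 + 383.7×336.0 = 146493.2 J, so not all ice melts; final T = 0 °C.
Heat left for melting: 31605 − 17570 = 14035 J
Mass melted = 14035 / 336.0 = 41.77 g
Ice remaining = 383.7 − 41.77 = 341.93 g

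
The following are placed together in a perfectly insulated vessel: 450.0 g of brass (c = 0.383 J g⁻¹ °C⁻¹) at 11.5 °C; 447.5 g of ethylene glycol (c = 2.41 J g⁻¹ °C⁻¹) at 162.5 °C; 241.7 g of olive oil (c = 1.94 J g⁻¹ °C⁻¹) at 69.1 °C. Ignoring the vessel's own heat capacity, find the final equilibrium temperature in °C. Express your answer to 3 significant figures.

Σ mᵢcᵢ(T − Tᵢ) = 0  ⇒  T = Σ mᵢcᵢTᵢ / Σ mᵢcᵢ
Σ mᵢcᵢ = 450.0×0.383 + 447.5×2.41 + 241.7×1.94 = 1719.723
Σ mᵢcᵢTᵢ = 172.35×11.5 + 1078.475×162.5 + 468.898×69.1 = 209640
T = 209640 / 1719.723 = 121.9 °C

T_f = 122 °C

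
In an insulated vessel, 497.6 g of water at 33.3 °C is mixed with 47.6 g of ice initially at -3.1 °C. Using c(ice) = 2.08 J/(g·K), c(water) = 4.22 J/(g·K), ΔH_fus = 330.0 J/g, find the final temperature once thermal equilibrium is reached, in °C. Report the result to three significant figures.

T_f = 23.4 °C

Heat to bring ice to 0 °C and melt it: q₁ = 47.6×2.08×3.1 + 47.6×330.0 = 16015 J
Heat the water can supply cooling to 0 °C: 497.6×4.22×33.3 = 69925.7 J > q₁, so all ice melts.
Energy balance: 497.6×4.22×(33.3 − T) = 16015 + 47.6×4.22×(T − 0)
2099.872(33.3 − T) = 16015 + 200.872 T
69925.7 − 16015 = 2300.744 T
T = 53910.7 / 2300.744 = 23.43 °C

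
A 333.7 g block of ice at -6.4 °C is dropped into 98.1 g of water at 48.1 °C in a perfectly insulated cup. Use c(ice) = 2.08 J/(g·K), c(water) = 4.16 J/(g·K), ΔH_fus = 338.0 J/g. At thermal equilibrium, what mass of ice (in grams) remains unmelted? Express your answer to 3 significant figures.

Heat to warm all ice to 0 °C: 333.7×2.08×6.4 = 4442.2 J
Heat released by water cooling to 0 °C: 98.1×4.16×48.1 = 19629 J
19629 J < 4442.2 + 333.7×338.0 = 117232.8 J, so not all ice melts; final T = 0 °C.
Heat left for melting: 19629 − 4442.2 = 15186.8 J
Mass melted = 15186.8 / 338.0 = 44.93 g
Ice remaining = 333.7 − 44.93 = 288.77 g

m_ice remaining = 289 g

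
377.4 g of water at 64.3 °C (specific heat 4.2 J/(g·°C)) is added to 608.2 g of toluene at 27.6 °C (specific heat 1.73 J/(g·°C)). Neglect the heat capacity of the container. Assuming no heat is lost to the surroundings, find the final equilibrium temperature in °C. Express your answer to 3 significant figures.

T_f = 49.7 °C

Heat lost by water = heat gained by toluene.
(377.4)(4.2)(64.3 − T) = (608.2)(1.73)(T − 27.6)
1585.08 (64.3 − T) = 1052.186 (T − 27.6)
101920 − 1585.08 T = 1052.186 T − 29040
130960 = 2637.266 T
T = 49.66 °C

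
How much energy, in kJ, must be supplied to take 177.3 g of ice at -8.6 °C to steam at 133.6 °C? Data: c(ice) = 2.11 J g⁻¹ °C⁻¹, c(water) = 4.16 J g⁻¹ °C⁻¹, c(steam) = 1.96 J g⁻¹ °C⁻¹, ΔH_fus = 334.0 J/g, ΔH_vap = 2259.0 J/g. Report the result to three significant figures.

q1 (heat ice -8.6→0.0 °C): 177.3 × 2.11 × 8.6 = 3217 J
q2 (melt at 0 °C): 177.3 × 334.0 = 59218 J
q3 (heat water 0.0→100.0 °C): 177.3 × 4.16 × 100.0 = 73757 J
q4 (vaporize at 100 °C): 177.3 × 2259.0 = 400521 J
q5 (heat steam 100.0→133.6 °C): 177.3 × 1.96 × 33.6 = 11676 J
Total: 3217 + 59218 + 73757 + 400521 + 11676 = 548389 J = 548 kJ

q = 548 kJ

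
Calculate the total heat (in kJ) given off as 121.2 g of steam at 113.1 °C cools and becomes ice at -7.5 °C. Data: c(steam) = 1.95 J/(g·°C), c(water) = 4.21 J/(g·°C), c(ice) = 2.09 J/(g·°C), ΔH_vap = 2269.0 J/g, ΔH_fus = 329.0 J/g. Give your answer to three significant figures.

q = 371 kJ

q1 (cool steam 113.1→100 °C): 121.2 × 1.95 × 13.1 = 3096 J
q2 (condense at 100 °C): 121.2 × 2269.0 = 275003 J
q3 (cool water 100→0 °C): 121.2 × 4.21 × 100.0 = 51025 J
q4 (freeze at 0 °C): 121.2 × 329.0 = 39875 J
q5 (cool ice 0→-7.5 °C): 121.2 × 2.09 × 7.5 = 1900 J
Total: 3096 + 275003 + 51025 + 39875 + 1900 = 370899 J = 371 kJ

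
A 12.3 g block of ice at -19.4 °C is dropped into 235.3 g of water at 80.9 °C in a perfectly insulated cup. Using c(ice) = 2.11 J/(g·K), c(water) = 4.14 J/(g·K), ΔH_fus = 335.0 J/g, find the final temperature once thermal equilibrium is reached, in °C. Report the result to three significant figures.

T_f = 72.4 °C

Heat to bring ice to 0 °C and melt it: q₁ = 12.3×2.11×19.4 + 12.3×335.0 = 4624.0 J
Heat the water can supply cooling to 0 °C: 235.3×4.14×80.9 = 78808.1 J > q₁, so all ice melts.
Energy balance: 235.3×4.14×(80.9 − T) = 4624.0 + 12.3×4.14×(T − 0)
974.142(80.9 − T) = 4624.0 + 50.922 T
78808.1 − 4624.0 = 1025.064 T
T = 74184.1 / 1025.064 = 72.37 °C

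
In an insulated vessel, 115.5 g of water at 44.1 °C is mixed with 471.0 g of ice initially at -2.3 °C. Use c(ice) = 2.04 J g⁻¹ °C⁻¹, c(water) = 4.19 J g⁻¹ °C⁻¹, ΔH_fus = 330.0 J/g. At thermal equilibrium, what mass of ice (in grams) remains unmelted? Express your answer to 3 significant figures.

Heat to warm all ice to 0 °C: 471.0×2.04×2.3 = 2209.9 J
Heat released by water cooling to 0 °C: 115.5×4.19×44.1 = 21342 J
21342 J < 2209.9 + 471.0×330.0 = 157639.9 J, so not all ice melts; final T = 0 °C.
Heat left for melting: 21342 − 2209.9 = 19132.1 J
Mass melted = 19132.1 / 330.0 = 57.98 g
Ice remaining = 471.0 − 57.98 = 413.02 g

m_ice remaining = 413 g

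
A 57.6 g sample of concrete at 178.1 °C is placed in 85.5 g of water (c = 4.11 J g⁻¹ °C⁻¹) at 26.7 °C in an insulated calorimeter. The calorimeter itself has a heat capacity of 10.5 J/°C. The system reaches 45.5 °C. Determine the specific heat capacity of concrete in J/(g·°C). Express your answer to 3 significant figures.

c = 0.891 J/(g·°C)

q_gained = (85.5 × 4.11 + 10.5) × (45.5 − 26.7) = 6804 J
q_lost = 57.6 × c × (178.1 − 45.5) = 7637.76 c
Set equal: c = 6804 / 7637.76 = 0.891 J/(g·°C)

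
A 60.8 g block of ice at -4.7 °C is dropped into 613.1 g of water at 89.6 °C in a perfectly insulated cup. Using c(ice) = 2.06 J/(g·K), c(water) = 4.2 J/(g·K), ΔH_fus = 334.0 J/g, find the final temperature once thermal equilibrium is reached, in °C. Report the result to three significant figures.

T_f = 74.1 °C

Heat to bring ice to 0 °C and melt it: q₁ = 60.8×2.06×4.7 + 60.8×334.0 = 20896 J
Heat the water can supply cooling to 0 °C: 613.1×4.2×89.6 = 230722 J > q₁, so all ice melts.
Energy balance: 613.1×4.2×(89.6 − T) = 20896 + 60.8×4.2×(T − 0)
2575.02(89.6 − T) = 20896 + 255.36 T
230722 − 20896 = 2830.38 T
T = 209826 / 2830.38 = 74.13 °C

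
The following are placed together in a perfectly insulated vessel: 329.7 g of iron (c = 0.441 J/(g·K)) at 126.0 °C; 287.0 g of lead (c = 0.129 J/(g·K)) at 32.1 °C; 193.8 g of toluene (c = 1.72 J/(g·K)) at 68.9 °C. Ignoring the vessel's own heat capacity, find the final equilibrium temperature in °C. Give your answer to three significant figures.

Σ mᵢcᵢ(T − Tᵢ) = 0  ⇒  T = Σ mᵢcᵢTᵢ / Σ mᵢcᵢ
Σ mᵢcᵢ = 329.7×0.441 + 287.0×0.129 + 193.8×1.72 = 515.7567
Σ mᵢcᵢTᵢ = 145.3977×126.0 + 37.023×32.1 + 333.336×68.9 = 42475
T = 42475 / 515.7567 = 82.35 °C

T_f = 82.4 °C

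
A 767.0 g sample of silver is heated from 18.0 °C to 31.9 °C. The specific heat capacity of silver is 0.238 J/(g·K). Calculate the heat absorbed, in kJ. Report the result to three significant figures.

q = 2.54 kJ

q = m c ΔT = 767.0 × 0.238 × (31.9 − 18.0)
q = 767.0 × 0.238 × 13.9 = 2537 J = 2.54 kJ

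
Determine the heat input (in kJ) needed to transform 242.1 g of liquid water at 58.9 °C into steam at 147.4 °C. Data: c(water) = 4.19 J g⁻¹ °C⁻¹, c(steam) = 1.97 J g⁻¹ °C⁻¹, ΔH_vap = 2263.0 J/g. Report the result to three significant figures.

q = 612 kJ

q1 (heat water 58.9→100.0 °C): 242.1 × 4.19 × 41.1 = 41692 J
q2 (vaporize at 100 °C): 242.1 × 2263.0 = 547872 J
q3 (heat steam 100.0→147.4 °C): 242.1 × 1.97 × 47.4 = 22607 J
Total: 41692 + 547872 + 22607 = 612171 J = 612 kJ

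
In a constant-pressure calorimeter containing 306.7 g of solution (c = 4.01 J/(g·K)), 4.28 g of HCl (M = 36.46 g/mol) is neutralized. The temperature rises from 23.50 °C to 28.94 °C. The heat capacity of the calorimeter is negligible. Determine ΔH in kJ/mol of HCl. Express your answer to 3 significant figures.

|ΔT| = |28.94 − 23.50| = 5.44 °C
|q_surr| = (306.7 × 4.01) × 5.44 = 1229.867 × 5.44 = 6690 J
n(HCl) = 4.28 / 36.46 = 0.1174 mol
Temperature rose, so q_rxn = −|q_surr| = -6.690 kJ
ΔH = q_rxn / n = -56.98 kJ/mol

ΔH = -57.0 kJ/mol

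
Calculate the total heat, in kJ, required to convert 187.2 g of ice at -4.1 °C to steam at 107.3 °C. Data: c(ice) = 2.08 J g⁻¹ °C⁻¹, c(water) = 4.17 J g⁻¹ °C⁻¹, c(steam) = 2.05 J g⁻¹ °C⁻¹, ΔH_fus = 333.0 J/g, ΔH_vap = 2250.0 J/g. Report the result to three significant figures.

q1 (heat ice -4.1→0.0 °C): 187.2 × 2.08 × 4.1 = 1596 J
q2 (melt at 0 °C): 187.2 × 333.0 = 62338 J
q3 (heat water 0.0→100.0 °C): 187.2 × 4.17 × 100.0 = 78062 J
q4 (vaporize at 100 °C): 187.2 × 2250.0 = 421200 J
q5 (heat steam 100.0→107.3 °C): 187.2 × 2.05 × 7.3 = 2801 J
Total: 1596 + 62338 + 78062 + 421200 + 2801 = 565997 J = 566 kJ

q = 566 kJ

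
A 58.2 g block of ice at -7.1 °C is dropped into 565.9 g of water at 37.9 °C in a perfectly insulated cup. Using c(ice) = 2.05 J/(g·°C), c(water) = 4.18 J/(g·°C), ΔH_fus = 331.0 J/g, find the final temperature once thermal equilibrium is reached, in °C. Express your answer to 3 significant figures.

Heat to bring ice to 0 °C and melt it: q₁ = 58.2×2.05×7.1 + 58.2×331.0 = 20111 J
Heat the water can supply cooling to 0 °C: 565.9×4.18×37.9 = 89651.0 J > q₁, so all ice melts.
Energy balance: 565.9×4.18×(37.9 − T) = 20111 + 58.2×4.18×(T − 0)
2365.462(37.9 − T) = 20111 + 243.276 T
89651.0 − 20111 = 2608.738 T
T = 69540.0 / 2608.738 = 26.66 °C

T_f = 26.7 °C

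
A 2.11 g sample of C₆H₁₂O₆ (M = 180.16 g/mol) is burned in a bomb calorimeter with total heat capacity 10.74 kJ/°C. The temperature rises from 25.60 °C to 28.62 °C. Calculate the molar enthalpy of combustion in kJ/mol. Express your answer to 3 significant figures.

ΔT = 28.62 − 25.60 = 3.02 °C
q_cal = C_cal × ΔT = 10.74 × 3.02 = 32.4348 kJ
n = 2.11 / 180.16 = 0.01171 mol
q_rxn = −q_cal = -32.4348 kJ
ΔH = -32.4348 / 0.01171 = -2770 kJ/mol

ΔH = -2770 kJ/mol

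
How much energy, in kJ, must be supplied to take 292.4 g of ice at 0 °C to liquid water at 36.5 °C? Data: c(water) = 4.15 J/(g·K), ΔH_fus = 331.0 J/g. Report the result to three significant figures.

q = 141 kJ

q1 (melt at 0 °C): 292.4 × 331.0 = 96784 J
q2 (heat water 0.0→36.5 °C): 292.4 × 4.15 × 36.5 = 44291 J
Total: 96784 + 44291 = 141075 J = 141 kJ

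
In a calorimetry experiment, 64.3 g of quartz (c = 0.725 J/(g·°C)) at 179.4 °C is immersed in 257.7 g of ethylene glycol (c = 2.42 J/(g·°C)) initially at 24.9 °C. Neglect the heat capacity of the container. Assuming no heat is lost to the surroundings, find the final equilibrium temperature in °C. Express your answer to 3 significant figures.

T_f = 35.6 °C

Heat lost by quartz = heat gained by ethylene glycol.
(64.3)(0.725)(179.4 − T) = (257.7)(2.42)(T − 24.9)
46.6175 (179.4 − T) = 623.634 (T − 24.9)
8363.2 − 46.6175 T = 623.634 T − 15528
23891.2 = 670.2515 T
T = 35.645 °C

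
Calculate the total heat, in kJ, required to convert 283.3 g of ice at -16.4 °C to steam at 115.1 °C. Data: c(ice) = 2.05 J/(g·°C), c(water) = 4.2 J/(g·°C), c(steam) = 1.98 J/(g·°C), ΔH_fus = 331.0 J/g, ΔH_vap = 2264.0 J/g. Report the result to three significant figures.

q1 (heat ice -16.4→0.0 °C): 283.3 × 2.05 × 16.4 = 9525 J
q2 (melt at 0 °C): 283.3 × 331.0 = 93772 J
q3 (heat water 0.0→100.0 °C): 283.3 × 4.2 × 100.0 = 118986 J
q4 (vaporize at 100 °C): 283.3 × 2264.0 = 641391 J
q5 (heat steam 100.0→115.1 °C): 283.3 × 1.98 × 15.1 = 8470 J
Total: 9525 + 93772 + 118986 + 641391 + 8470 = 872144 J = 872 kJ

q = 872 kJ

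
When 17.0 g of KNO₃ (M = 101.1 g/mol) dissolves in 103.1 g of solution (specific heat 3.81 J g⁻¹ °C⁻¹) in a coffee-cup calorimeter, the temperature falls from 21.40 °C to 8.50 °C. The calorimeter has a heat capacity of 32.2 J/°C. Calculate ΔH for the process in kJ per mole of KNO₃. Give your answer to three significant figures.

|ΔT| = |8.50 − 21.40| = 12.90 °C
|q_surr| = (103.1 × 3.81 + 32.2) × 12.90 = 425.011 × 12.90 = 5483 J
n(KNO₃) = 17.0 / 101.1 = 0.1682 mol
Temperature fell, so q_rxn = +|q_surr| = 5.483 kJ
ΔH = q_rxn / n = 32.60 kJ/mol

ΔH = 32.6 kJ/mol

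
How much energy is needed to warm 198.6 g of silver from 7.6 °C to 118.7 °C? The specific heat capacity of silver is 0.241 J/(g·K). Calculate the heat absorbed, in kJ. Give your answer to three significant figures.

q = m c ΔT = 198.6 × 0.241 × (118.7 − 7.6)
q = 198.6 × 0.241 × 111.1 = 5318 J = 5.32 kJ

q = 5.32 kJ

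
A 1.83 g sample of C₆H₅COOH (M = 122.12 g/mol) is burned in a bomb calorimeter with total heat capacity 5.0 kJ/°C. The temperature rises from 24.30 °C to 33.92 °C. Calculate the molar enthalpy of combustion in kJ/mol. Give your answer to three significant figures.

ΔT = 33.92 − 24.30 = 9.62 °C
q_cal = C_cal × ΔT = 5.0 × 9.62 = 48.1 kJ
n = 1.83 / 122.12 = 0.01499 mol
q_rxn = −q_cal = -48.1 kJ
ΔH = -48.1 / 0.01499 = -3209 kJ/mol

ΔH = -3210 kJ/mol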